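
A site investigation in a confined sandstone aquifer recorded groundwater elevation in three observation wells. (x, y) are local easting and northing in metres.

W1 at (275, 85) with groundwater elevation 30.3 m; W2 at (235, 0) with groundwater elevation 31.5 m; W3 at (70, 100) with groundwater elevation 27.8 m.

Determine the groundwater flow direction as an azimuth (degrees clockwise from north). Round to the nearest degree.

331°

Differences from W1: to W2 (Δx, Δy, Δh) = (-40, -85, +1.2); to W3 = (-205, 15, -2.5).
Solve a·Δx + b·Δy = Δh: det = (-40)·15 − (-205)·(-85) = -18025.
∂h/∂x = [(+1.2)·15 − (-2.5)·(-85)] / -18025 = +0.01079
∂h/∂y = [(-40)·(-2.5) − (-205)·(+1.2)] / -18025 = -0.01920
Flow direction (−∇h) has components (-0.01079 E, +0.01920 N).
Azimuth = atan2(E, N) = atan2(-0.01079, +0.01920) = 330.7° ≈ 331°.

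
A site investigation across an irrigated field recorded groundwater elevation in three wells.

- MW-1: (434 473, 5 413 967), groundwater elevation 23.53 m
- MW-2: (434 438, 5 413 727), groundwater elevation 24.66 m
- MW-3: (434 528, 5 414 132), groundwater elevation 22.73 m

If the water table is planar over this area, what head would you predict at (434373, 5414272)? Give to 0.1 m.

With h = a·x + b·y + c and MW-1 as origin, the differences give:
  (-35)·a + (-240)·b = +1.13
  55·a + 165·b = -0.80
Eliminate b (×165 and ×(-240), subtract): 7425·a = -5.550 → a = ∂h/∂x = -0.0007475
Back-substitute: b = ∂h/∂y = -0.004599.
h(434373, 5414272) = 23.53 + (-0.0007475)·(-100) + (-0.004599)·(305) = 23.53 +0.075 -1.403 = 22.202 m.

22.2 m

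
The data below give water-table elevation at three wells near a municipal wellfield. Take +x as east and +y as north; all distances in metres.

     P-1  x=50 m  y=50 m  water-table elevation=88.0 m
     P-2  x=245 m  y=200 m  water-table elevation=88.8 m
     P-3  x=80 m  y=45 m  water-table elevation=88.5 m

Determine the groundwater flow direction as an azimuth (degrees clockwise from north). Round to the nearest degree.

313°

With h = a·x + b·y + c and P-1 as origin, the differences give:
  195·a + 150·b = +0.8
  30·a + (-5)·b = +0.5
Eliminate b (×(-5) and ×150, subtract): -5475·a = -79.00 → a = ∂h/∂x = +0.01443
Back-substitute: b = ∂h/∂y = -0.01342.
Flow direction (−∇h) has components (-0.01443 E, +0.01342 N).
Azimuth = atan2(E, N) = atan2(-0.01443, +0.01342) = 312.9° ≈ 313°.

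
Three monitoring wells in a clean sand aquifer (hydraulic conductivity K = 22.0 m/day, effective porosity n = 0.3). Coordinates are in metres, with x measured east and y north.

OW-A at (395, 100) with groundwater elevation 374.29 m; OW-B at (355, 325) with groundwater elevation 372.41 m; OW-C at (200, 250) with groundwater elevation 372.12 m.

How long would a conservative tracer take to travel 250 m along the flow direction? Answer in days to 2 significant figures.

370 days

Taking OW-A as reference: OW-B−OW-A = (-40, 225, -1.88); OW-C−OW-A = (-195, 150, -2.17).
Determinant of the coordinate differences = (-40)·150 − (-195)·225 = 37875.
∂h/∂x = [(-1.88)·150 − (-2.17)·225] / 37875 = +0.005446
∂h/∂y = [(-40)·(-2.17) − (-195)·(-1.88)] / 37875 = -0.007387
|∇h| = √(0.005446² + -0.007387²) = 0.009178
Seepage velocity v = K·i/n = 22.0 × 0.009178 / 0.3 = 0.6731 m/day.
t = 250 / 0.6731 = 371.4 days.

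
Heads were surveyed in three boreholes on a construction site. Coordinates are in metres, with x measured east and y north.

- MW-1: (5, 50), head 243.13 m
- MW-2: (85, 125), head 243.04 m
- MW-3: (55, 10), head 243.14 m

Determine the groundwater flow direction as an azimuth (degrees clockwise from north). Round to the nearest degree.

028°

With h = a·x + b·y + c and MW-1 as origin, the differences give:
  80·a + 75·b = -0.09
  50·a + (-40)·b = +0.01
Eliminate b (×(-40) and ×75, subtract): -6950·a = 2.850 → a = ∂h/∂x = -0.0004101
Back-substitute: b = ∂h/∂y = -0.0007626.
Flow direction (−∇h) has components (+0.0004101 E, +0.0007626 N).
Azimuth = atan2(E, N) = atan2(+0.0004101, +0.0007626) = 28.3° ≈ 028°.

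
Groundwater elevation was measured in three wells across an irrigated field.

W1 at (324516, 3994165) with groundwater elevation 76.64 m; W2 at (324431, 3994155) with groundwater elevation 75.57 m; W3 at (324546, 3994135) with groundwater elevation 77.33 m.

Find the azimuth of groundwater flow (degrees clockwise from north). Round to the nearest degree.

With h = a·x + b·y + c and W1 as origin, the differences give:
  (-85)·a + (-10)·b = -1.07
  30·a + (-30)·b = +0.69
Eliminate b (×(-30) and ×(-10), subtract): 2850·a = 39.000 → a = ∂h/∂x = +0.01368
Back-substitute: b = ∂h/∂y = -0.009316.
Flow direction (−∇h) has components (-0.01368 E, +0.009316 N).
Azimuth = atan2(E, N) = atan2(-0.01368, +0.009316) = 304.2° ≈ 304°.

304°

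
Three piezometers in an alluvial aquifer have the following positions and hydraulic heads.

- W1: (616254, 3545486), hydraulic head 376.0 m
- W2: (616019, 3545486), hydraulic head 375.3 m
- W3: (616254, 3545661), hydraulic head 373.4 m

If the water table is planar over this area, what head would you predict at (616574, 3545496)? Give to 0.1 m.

376.8 m

∂h/∂x = (375.3 − 376.0) / (616019 − 616254) = +0.002979
∂h/∂y = (373.4 − 376.0) / (3545661 − 3545486) = -0.01486
h(616574, 3545496) = 376.0 + (+0.002979)·(320) + (-0.01486)·(10) = 376.0 +0.953 -0.149 = 376.805 m.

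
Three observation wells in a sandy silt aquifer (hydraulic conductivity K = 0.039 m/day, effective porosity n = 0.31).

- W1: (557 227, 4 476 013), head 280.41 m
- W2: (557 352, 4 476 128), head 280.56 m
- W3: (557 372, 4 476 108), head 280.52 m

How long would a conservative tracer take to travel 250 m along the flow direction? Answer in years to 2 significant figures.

Differences from W1: to W2 (Δx, Δy, Δh) = (125, 115, +0.15); to W3 = (145, 95, +0.11).
Determinant of the coordinate differences = 125·95 − 145·115 = -4800.
∂h/∂x = [(+0.15)·95 − (+0.11)·115] / -4800 = -0.0003333
∂h/∂y = [125·(+0.11) − 145·(+0.15)] / -4800 = +0.001667
|∇h| = √(-0.0003333² + 0.001667²) = 0.0017
Seepage velocity v = K·i/n = 0.039 × 0.0017 / 0.31 = 0.0002139 m/day.
t = 250 / 0.0002139 = 1.169e+06 days = 3.2e+03 years.

3200 years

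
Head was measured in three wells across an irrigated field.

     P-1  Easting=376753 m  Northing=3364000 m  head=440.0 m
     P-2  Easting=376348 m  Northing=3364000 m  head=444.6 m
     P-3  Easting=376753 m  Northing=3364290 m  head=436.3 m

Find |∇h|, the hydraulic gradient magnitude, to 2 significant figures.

∂h/∂x = (444.6 − 440.0) / (376348 − 376753) = -0.01136
∂h/∂y = (436.3 − 440.0) / (3364290 − 3364000) = -0.01276
|∇h| = √(-0.01136² + -0.01276²) = 0.01708

0.017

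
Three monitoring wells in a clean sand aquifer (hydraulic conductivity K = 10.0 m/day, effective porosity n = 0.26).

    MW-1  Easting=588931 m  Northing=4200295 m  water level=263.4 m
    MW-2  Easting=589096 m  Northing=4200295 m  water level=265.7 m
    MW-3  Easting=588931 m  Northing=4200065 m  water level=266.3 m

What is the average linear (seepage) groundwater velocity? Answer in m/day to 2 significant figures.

∂h/∂x = (265.7 − 263.4) / (589096 − 588931) = +0.01394
∂h/∂y = (266.3 − 263.4) / (4200065 − 4200295) = -0.01261
|∇h| = √(0.01394² + -0.01261²) = 0.0188
Seepage velocity v = K·i/n = 10.0 × 0.0188 / 0.26 = 0.7231 m/day.

0.72 m/day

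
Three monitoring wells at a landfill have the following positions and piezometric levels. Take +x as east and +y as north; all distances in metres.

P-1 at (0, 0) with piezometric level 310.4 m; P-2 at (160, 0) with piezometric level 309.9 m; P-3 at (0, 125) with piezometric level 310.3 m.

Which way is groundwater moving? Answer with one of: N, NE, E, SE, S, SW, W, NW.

∂h/∂x = (309.9 − 310.4) / (160 − 0) = -0.003125
∂h/∂y = (310.3 − 310.4) / (125 − 0) = -0.0008000
Flow = −∇h = (+0.003125 east, +0.0008000 north), which points east.

E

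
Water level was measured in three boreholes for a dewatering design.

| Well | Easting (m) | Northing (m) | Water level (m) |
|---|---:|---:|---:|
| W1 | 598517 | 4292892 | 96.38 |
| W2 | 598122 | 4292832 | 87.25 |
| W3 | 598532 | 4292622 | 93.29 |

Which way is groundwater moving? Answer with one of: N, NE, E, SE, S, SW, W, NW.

SW

Differences from W1: to W2 (Δx, Δy, Δh) = (-395, -60, -9.13); to W3 = (15, -270, -3.09).
Solve a·Δx + b·Δy = Δh: det = (-395)·(-270) − 15·(-60) = 107550.
∂h/∂x = [(-9.13)·(-270) − (-3.09)·(-60)] / 107550 = +0.02120
∂h/∂y = [(-395)·(-3.09) − 15·(-9.13)] / 107550 = +0.01262
Flow = −∇h = (-0.02120 east, -0.01262 north), which points southwest.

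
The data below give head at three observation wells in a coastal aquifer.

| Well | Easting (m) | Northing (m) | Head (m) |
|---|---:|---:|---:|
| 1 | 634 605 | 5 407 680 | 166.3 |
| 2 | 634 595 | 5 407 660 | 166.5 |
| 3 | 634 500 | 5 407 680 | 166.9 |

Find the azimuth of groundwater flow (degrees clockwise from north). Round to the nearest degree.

039°

Taking 1 as reference: 2−1 = (-10, -20, +0.2); 3−1 = (-105, 0, +0.6).
Determinant of the coordinate differences = (-10)·0 − (-105)·(-20) = -2100.
∂h/∂x = [(+0.2)·0 − (+0.6)·(-20)] / -2100 = -0.005714
∂h/∂y = [(-10)·(+0.6) − (-105)·(+0.2)] / -2100 = -0.007143
Flow direction (−∇h) has components (+0.005714 E, +0.007143 N).
Azimuth = atan2(E, N) = atan2(+0.005714, +0.007143) = 38.7° ≈ 039°.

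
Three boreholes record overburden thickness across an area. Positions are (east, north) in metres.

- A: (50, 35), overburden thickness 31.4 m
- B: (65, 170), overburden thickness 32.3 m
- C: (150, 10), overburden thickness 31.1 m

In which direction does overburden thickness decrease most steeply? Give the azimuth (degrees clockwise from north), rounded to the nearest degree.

169°

Taking A as reference: B−A = (15, 135, +0.9); C−A = (100, -25, -0.3).
Determinant of the coordinate differences = 15·(-25) − 100·135 = -13875.
∂d/∂x = [(+0.9)·(-25) − (-0.3)·135] / -13875 = -0.001297
∂d/∂y = [15·(-0.3) − 100·(+0.9)] / -13875 = +0.006811
Steepest decrease is along −∇f: components (+0.001297 E, -0.006811 N).
Azimuth = atan2(+0.001297, -0.006811) = 169.2° ≈ 169°.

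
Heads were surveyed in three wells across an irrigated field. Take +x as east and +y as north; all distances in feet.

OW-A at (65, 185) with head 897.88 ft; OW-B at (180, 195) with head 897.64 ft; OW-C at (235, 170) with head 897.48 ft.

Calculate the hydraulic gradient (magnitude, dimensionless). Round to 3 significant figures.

Taking OW-A as reference: OW-B−OW-A = (115, 10, -0.24); OW-C−OW-A = (170, -15, -0.40).
Solve a·Δx + b·Δy = Δh: det = 115·(-15) − 170·10 = -3425.
∂h/∂x = [(-0.24)·(-15) − (-0.40)·10] / -3425 = -0.002219
∂h/∂y = [115·(-0.40) − 170·(-0.24)] / -3425 = +0.001518
|∇h| = √(-0.002219² + 0.001518²) = 0.002689

0.00269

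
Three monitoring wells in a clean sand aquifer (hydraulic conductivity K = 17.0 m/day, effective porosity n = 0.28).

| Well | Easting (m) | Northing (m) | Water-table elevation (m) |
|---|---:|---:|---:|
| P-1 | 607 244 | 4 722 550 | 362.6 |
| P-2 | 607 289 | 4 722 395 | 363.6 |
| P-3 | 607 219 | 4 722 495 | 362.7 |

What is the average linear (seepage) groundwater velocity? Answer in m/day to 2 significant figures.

0.47 m/day

Taking P-1 as reference: P-2−P-1 = (45, -155, +1.0); P-3−P-1 = (-25, -55, +0.1).
Determinant of the coordinate differences = 45·(-55) − (-25)·(-155) = -6350.
∂h/∂x = [(+1.0)·(-55) − (+0.1)·(-155)] / -6350 = +0.006220
∂h/∂y = [45·(+0.1) − (-25)·(+1.0)] / -6350 = -0.004646
|∇h| = √(0.006220² + -0.004646²) = 0.007764
Seepage velocity v = K·i/n = 17.0 × 0.007764 / 0.28 = 0.4714 m/day.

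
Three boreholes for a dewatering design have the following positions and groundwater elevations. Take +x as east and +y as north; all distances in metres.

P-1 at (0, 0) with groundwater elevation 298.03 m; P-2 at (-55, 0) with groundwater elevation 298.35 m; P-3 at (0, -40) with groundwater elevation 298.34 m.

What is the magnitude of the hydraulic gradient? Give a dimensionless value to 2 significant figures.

∂h/∂x = (298.35 − 298.03) / (-55 − 0) = -0.005818
∂h/∂y = (298.34 − 298.03) / (-40 − 0) = -0.007750
|∇h| = √(-0.005818² + -0.007750²) = 0.009691

0.0097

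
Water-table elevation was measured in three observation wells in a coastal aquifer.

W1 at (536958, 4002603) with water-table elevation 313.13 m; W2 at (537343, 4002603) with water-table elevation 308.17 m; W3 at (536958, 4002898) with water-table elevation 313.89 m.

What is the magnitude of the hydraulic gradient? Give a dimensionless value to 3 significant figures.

0.0131

∂h/∂x = (308.17 − 313.13) / (537343 − 536958) = -0.01288
∂h/∂y = (313.89 − 313.13) / (4002898 − 4002603) = +0.002576
|∇h| = √(-0.01288² + 0.002576²) = 0.01314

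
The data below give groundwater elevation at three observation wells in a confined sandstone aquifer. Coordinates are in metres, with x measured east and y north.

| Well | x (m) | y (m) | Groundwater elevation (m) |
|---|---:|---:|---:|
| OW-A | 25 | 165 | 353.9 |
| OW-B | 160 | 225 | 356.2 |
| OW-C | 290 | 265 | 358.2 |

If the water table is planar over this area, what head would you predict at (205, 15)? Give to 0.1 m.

354.2 m

With h = a·x + b·y + c and OW-A as origin, the differences give:
  135·a + 60·b = +2.3
  265·a + 100·b = +4.3
Eliminate b (×100 and ×60, subtract): -2400·a = -28.00 → a = ∂h/∂x = +0.01167
Back-substitute: b = ∂h/∂y = +0.01208.
h(205, 15) = 353.9 + (+0.01167)·(180) + (+0.01208)·(-150) = 353.9 +2.100 -1.813 = 354.187 m.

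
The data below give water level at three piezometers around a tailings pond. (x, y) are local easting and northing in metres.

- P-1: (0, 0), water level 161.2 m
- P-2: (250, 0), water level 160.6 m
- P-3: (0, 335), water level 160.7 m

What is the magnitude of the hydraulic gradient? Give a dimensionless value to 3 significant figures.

∂h/∂x = (160.6 − 161.2) / (250 − 0) = -0.002400
∂h/∂y = (160.7 − 161.2) / (335 − 0) = -0.001493
|∇h| = √(-0.002400² + -0.001493²) = 0.002826

0.00283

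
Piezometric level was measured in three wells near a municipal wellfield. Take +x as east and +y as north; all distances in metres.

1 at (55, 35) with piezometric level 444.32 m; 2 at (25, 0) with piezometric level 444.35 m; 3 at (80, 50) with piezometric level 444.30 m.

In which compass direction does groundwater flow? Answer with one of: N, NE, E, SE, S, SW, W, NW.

NE

Differences from 1: to 2 (Δx, Δy, Δh) = (-30, -35, +0.03); to 3 = (25, 15, -0.02).
Determinant of the coordinate differences = (-30)·15 − 25·(-35) = 425.
∂h/∂x = [(+0.03)·15 − (-0.02)·(-35)] / 425 = -0.0005882
∂h/∂y = [(-30)·(-0.02) − 25·(+0.03)] / 425 = -0.0003529
Flow = −∇h = (+0.0005882 east, +0.0003529 north), which points northeast.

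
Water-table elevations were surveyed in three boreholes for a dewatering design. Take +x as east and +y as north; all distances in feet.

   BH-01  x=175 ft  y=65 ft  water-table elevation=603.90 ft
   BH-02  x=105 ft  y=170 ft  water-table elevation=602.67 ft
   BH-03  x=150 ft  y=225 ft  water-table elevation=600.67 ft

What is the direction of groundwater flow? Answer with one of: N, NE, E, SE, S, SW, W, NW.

Taking BH-01 as reference: BH-02−BH-01 = (-70, 105, -1.23); BH-03−BH-01 = (-25, 160, -3.23).
Solve a·Δx + b·Δy = Δh: det = (-70)·160 − (-25)·105 = -8575.
∂h/∂x = [(-1.23)·160 − (-3.23)·105] / -8575 = -0.01660
∂h/∂y = [(-70)·(-3.23) − (-25)·(-1.23)] / -8575 = -0.02278
Flow = −∇h = (+0.01660 east, +0.02278 north), which points northeast.

NE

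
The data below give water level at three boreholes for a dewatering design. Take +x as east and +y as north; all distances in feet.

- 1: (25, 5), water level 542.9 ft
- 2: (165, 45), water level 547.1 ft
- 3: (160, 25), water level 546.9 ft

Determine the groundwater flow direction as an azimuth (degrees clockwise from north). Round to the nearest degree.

265°

With h = a·x + b·y + c and 1 as origin, the differences give:
  140·a + 40·b = +4.2
  135·a + 20·b = +4.0
Eliminate b (×20 and ×40, subtract): -2600·a = -76.00 → a = ∂h/∂x = +0.02923
Back-substitute: b = ∂h/∂y = +0.002692.
Flow direction (−∇h) has components (-0.02923 E, -0.002692 N).
Azimuth = atan2(E, N) = atan2(-0.02923, -0.002692) = 264.7° ≈ 265°.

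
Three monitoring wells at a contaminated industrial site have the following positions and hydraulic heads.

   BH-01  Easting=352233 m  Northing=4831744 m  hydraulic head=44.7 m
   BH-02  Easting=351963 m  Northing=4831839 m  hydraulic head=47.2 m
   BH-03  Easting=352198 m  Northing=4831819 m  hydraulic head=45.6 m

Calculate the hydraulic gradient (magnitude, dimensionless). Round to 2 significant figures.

Three-point gradient (reference BH-01): Δ to BH-02 = (-270, 95, +2.5), Δ to BH-03 = (-35, 75, +0.9).
∂h/∂x = -0.006027, ∂h/∂y = +0.009188 (det = -16925).
|∇h| = √(-0.006027² + 0.009188²) = 0.01099

0.011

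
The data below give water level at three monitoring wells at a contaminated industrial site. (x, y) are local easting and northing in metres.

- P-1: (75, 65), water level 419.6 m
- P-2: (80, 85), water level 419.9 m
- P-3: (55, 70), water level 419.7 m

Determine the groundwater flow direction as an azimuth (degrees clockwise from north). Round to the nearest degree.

With h = a·x + b·y + c and P-1 as origin, the differences give:
  5·a + 20·b = +0.3
  (-20)·a + 5·b = +0.1
Eliminate b (×5 and ×20, subtract): 425·a = -0.50 → a = ∂h/∂x = -0.001176
Back-substitute: b = ∂h/∂y = +0.01529.
Flow direction (−∇h) has components (+0.001176 E, -0.01529 N).
Azimuth = atan2(E, N) = atan2(+0.001176, -0.01529) = 175.6° ≈ 176°.

176°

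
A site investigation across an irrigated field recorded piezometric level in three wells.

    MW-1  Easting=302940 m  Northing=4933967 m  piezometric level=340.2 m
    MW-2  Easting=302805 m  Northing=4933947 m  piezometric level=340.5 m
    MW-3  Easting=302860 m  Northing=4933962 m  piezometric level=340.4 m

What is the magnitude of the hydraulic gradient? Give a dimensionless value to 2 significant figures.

With h = a·x + b·y + c and MW-1 as origin, the differences give:
  (-135)·a + (-20)·b = +0.3
  (-80)·a + (-5)·b = +0.2
Eliminate b (×(-5) and ×(-20), subtract): -925·a = 2.50 → a = ∂h/∂x = -0.002703
Back-substitute: b = ∂h/∂y = +0.003243.
|∇h| = √(-0.002703² + 0.003243²) = 0.004222

0.0042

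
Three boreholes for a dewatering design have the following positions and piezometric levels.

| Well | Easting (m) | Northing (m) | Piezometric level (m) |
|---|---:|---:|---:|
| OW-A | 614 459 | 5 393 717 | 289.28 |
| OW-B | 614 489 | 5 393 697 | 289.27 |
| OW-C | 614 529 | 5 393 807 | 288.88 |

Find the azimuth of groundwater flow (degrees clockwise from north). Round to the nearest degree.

With h = a·x + b·y + c and OW-A as origin, the differences give:
  30·a + (-20)·b = -0.01
  70·a + 90·b = -0.40
Eliminate b (×90 and ×(-20), subtract): 4100·a = -8.900 → a = ∂h/∂x = -0.002171
Back-substitute: b = ∂h/∂y = -0.002756.
Flow direction (−∇h) has components (+0.002171 E, +0.002756 N).
Azimuth = atan2(E, N) = atan2(+0.002171, +0.002756) = 38.2° ≈ 038°.

038°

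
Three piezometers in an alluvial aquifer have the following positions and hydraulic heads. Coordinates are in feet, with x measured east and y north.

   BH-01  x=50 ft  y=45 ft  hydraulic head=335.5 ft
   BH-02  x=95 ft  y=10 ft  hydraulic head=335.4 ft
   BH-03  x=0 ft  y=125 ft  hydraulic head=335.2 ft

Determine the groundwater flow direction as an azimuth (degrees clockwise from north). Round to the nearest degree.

045°

With h = a·x + b·y + c and BH-01 as origin, the differences give:
  45·a + (-35)·b = -0.1
  (-50)·a + 80·b = -0.3
Eliminate b (×80 and ×(-35), subtract): 1850·a = -18.50 → a = ∂h/∂x = -0.01000
Back-substitute: b = ∂h/∂y = -0.01000.
Flow direction (−∇h) has components (+0.01000 E, +0.01000 N).
Azimuth = atan2(E, N) = atan2(+0.01000, +0.01000) = 45.0° ≈ 045°.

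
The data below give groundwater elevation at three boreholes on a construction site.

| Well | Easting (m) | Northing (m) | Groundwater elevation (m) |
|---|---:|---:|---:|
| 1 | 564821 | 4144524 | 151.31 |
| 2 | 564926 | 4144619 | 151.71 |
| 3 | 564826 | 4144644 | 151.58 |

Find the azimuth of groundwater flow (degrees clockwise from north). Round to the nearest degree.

220°

Differences from 1: to 2 (Δx, Δy, Δh) = (105, 95, +0.40); to 3 = (5, 120, +0.27).
Solve a·Δx + b·Δy = Δh: det = 105·120 − 5·95 = 12125.
∂h/∂x = [(+0.40)·120 − (+0.27)·95] / 12125 = +0.001843
∂h/∂y = [105·(+0.27) − 5·(+0.40)] / 12125 = +0.002173
Flow direction (−∇h) has components (-0.001843 E, -0.002173 N).
Azimuth = atan2(E, N) = atan2(-0.001843, -0.002173) = 220.3° ≈ 220°.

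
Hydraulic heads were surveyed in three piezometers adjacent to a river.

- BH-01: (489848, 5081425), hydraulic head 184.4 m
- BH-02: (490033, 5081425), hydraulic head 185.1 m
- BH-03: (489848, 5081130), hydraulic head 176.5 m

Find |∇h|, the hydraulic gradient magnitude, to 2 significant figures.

∂h/∂x = (185.1 − 184.4) / (490033 − 489848) = +0.003784
∂h/∂y = (176.5 − 184.4) / (5081130 − 5081425) = +0.02678
|∇h| = √(0.003784² + 0.02678²) = 0.02705

0.027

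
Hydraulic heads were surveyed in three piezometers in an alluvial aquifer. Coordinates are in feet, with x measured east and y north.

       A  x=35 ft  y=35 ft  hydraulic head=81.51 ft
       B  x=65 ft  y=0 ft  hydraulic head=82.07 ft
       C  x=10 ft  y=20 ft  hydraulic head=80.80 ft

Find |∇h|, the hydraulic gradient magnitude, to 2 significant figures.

0.026

Taking A as reference: B−A = (30, -35, +0.56); C−A = (-25, -15, -0.71).
Solve a·Δx + b·Δy = Δh: det = 30·(-15) − (-25)·(-35) = -1325.
∂h/∂x = [(+0.56)·(-15) − (-0.71)·(-35)] / -1325 = +0.02509
∂h/∂y = [30·(-0.71) − (-25)·(+0.56)] / -1325 = +0.005509
|∇h| = √(0.02509² + 0.005509²) = 0.02569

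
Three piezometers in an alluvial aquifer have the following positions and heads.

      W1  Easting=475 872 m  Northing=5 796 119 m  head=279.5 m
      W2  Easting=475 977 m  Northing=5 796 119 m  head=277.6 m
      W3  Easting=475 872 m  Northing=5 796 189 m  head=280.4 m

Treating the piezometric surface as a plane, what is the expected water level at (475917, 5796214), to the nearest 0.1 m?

∂h/∂x = (277.6 − 279.5) / (475977 − 475872) = -0.01810
∂h/∂y = (280.4 − 279.5) / (5796189 − 5796119) = +0.01286
h(475917, 5796214) = 279.5 + (-0.01810)·(45) + (+0.01286)·(95) = 279.5 -0.814 +1.221 = 279.907 m.

279.9 m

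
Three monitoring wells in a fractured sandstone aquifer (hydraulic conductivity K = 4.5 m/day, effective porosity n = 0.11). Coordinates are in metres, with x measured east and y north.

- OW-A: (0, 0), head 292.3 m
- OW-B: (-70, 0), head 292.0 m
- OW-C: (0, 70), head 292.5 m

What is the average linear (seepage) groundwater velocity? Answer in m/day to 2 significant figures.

∂h/∂x = (292.0 − 292.3) / (-70 − 0) = +0.004286
∂h/∂y = (292.5 − 292.3) / (70 − 0) = +0.002857
|∇h| = √(0.004286² + 0.002857²) = 0.005151
Seepage velocity v = K·i/n = 4.5 × 0.005151 / 0.11 = 0.2107 m/day.

0.21 m/day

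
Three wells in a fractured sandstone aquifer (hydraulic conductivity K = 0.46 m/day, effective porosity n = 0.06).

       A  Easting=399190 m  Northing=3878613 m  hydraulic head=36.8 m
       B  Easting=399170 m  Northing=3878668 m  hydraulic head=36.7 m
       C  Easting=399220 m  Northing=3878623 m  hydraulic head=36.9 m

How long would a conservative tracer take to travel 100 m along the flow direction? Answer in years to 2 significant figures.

10 years

Differences from A: to B (Δx, Δy, Δh) = (-20, 55, -0.1); to C = (30, 10, +0.1).
Solve a·Δx + b·Δy = Δh: det = (-20)·10 − 30·55 = -1850.
∂h/∂x = [(-0.1)·10 − (+0.1)·55] / -1850 = +0.003514
∂h/∂y = [(-20)·(+0.1) − 30·(-0.1)] / -1850 = -0.0005405
|∇h| = √(0.003514² + -0.0005405²) = 0.003555
Seepage velocity v = K·i/n = 0.46 × 0.003555 / 0.06 = 0.02726 m/day.
t = 100 / 0.02726 = 3668 days = 10 years.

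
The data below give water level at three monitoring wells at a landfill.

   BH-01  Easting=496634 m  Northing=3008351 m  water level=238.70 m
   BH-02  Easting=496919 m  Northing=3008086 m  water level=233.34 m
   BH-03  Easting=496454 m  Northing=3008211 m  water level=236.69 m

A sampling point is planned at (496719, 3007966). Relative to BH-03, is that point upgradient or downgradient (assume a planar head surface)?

Three-point gradient (reference BH-01): Δ to BH-02 = (285, -265, -5.36), Δ to BH-03 = (-180, -140, -2.01).
∂h/∂x = -0.002486, ∂h/∂y = +0.01755 (det = -87600).
Head at (496719, 3007966) = 238.70 + (-0.002486)·(85) + (+0.01755)·(-385) = 231.73 m.
That is lower than the 236.69 m at BH-03, so the point is downgradient.

downgradient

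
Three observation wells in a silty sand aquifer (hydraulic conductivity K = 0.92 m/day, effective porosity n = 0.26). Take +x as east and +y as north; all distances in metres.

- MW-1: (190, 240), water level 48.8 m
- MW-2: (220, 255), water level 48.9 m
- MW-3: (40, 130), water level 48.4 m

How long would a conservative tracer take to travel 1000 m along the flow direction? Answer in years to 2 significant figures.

With h = a·x + b·y + c and MW-1 as origin, the differences give:
  30·a + 15·b = +0.1
  (-150)·a + (-110)·b = -0.4
Eliminate b (×(-110) and ×15, subtract): -1050·a = -5.00 → a = ∂h/∂x = +0.004762
Back-substitute: b = ∂h/∂y = -0.002857.
|∇h| = √(0.004762² + -0.002857²) = 0.005553
Seepage velocity v = K·i/n = 0.92 × 0.005553 / 0.26 = 0.01965 m/day.
t = 1000 / 0.01965 = 5.089e+04 days = 139 years.

140 years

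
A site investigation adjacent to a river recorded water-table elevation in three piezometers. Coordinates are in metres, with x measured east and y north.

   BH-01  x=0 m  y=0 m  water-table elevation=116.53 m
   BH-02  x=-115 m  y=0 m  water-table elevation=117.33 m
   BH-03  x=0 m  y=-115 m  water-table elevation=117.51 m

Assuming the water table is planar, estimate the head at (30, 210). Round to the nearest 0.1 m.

∂h/∂x = (117.33 − 116.53) / (-115 − 0) = -0.006957
∂h/∂y = (117.51 − 116.53) / (-115 − 0) = -0.008522
h(30, 210) = 116.53 + (-0.006957)·(30) + (-0.008522)·(210) = 116.53 -0.209 -1.790 = 114.532 m.

114.5 m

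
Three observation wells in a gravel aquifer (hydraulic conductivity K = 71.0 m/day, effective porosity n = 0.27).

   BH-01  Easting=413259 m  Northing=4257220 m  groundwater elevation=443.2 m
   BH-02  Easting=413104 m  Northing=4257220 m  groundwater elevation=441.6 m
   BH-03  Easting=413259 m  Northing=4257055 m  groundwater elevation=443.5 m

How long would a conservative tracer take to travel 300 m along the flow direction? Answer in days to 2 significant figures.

∂h/∂x = (441.6 − 443.2) / (413104 − 413259) = +0.01032
∂h/∂y = (443.5 − 443.2) / (4257055 − 4257220) = -0.001818
|∇h| = √(0.01032² + -0.001818²) = 0.01048
Seepage velocity v = K·i/n = 71.0 × 0.01048 / 0.27 = 2.756 m/day.
t = 300 / 2.756 = 108.9 days.

110 days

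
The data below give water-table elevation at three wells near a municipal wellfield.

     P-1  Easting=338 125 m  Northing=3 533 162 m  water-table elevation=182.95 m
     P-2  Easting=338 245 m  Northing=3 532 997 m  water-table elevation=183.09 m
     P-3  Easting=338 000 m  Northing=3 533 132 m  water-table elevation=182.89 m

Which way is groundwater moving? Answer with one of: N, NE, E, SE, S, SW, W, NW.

NW

With h = a·x + b·y + c and P-1 as origin, the differences give:
  120·a + (-165)·b = +0.14
  (-125)·a + (-30)·b = -0.06
Eliminate b (×(-30) and ×(-165), subtract): -24225·a = -14.100 → a = ∂h/∂x = +0.0005820
Back-substitute: b = ∂h/∂y = -0.0004252.
Flow = −∇h = (-0.0005820 east, +0.0004252 north), which points northwest.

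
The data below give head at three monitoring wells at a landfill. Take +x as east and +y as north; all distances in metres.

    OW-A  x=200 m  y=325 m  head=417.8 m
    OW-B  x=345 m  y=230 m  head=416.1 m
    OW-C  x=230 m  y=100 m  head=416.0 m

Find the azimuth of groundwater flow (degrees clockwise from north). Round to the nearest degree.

Differences from OW-A: to OW-B (Δx, Δy, Δh) = (145, -95, -1.7); to OW-C = (30, -225, -1.8).
Determinant of the coordinate differences = 145·(-225) − 30·(-95) = -29775.
∂h/∂x = [(-1.7)·(-225) − (-1.8)·(-95)] / -29775 = -0.007103
∂h/∂y = [145·(-1.8) − 30·(-1.7)] / -29775 = +0.007053
Flow direction (−∇h) has components (+0.007103 E, -0.007053 N).
Azimuth = atan2(E, N) = atan2(+0.007103, -0.007053) = 134.8° ≈ 135°.

135°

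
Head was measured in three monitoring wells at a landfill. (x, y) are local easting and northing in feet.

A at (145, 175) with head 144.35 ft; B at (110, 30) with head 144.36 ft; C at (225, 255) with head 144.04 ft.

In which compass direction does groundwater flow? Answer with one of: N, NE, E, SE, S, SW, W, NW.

E

With h = a·x + b·y + c and A as origin, the differences give:
  (-35)·a + (-145)·b = +0.01
  80·a + 80·b = -0.31
Eliminate b (×80 and ×(-145), subtract): 8800·a = -44.150 → a = ∂h/∂x = -0.005017
Back-substitute: b = ∂h/∂y = +0.001142.
Flow = −∇h = (+0.005017 east, -0.001142 north), which points east.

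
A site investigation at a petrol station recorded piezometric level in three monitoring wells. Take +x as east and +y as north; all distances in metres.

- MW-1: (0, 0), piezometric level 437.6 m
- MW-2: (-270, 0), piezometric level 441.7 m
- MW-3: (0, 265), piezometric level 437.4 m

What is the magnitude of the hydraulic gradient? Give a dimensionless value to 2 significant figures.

0.015

∂h/∂x = (441.7 − 437.6) / (-270 − 0) = -0.01519
∂h/∂y = (437.4 − 437.6) / (265 − 0) = -0.0007547
|∇h| = √(-0.01519² + -0.0007547²) = 0.01521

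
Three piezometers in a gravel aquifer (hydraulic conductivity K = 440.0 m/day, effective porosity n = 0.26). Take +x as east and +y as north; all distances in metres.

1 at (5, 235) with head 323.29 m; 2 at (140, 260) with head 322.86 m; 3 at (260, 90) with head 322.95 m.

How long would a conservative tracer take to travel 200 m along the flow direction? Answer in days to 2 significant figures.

Taking 1 as reference: 2−1 = (135, 25, -0.43); 3−1 = (255, -145, -0.34).
Determinant of the coordinate differences = 135·(-145) − 255·25 = -25950.
∂h/∂x = [(-0.43)·(-145) − (-0.34)·25] / -25950 = -0.002730
∂h/∂y = [135·(-0.34) − 255·(-0.43)] / -25950 = -0.002457
|∇h| = √(-0.002730² + -0.002457²) = 0.003673
Seepage velocity v = K·i/n = 440.0 × 0.003673 / 0.26 = 6.216 m/day.
t = 200 / 6.216 = 32.18 days.

32 days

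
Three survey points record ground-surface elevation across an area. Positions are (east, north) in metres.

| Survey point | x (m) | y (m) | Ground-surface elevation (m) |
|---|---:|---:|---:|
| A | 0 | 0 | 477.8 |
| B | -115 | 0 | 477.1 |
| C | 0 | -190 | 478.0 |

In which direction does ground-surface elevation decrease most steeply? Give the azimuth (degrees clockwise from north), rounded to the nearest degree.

280°

∂z/∂x = (477.1 − 477.8) / (-115 − 0) = +0.006087
∂z/∂y = (478.0 − 477.8) / (-190 − 0) = -0.001053
Steepest decrease is along −∇f: components (-0.006087 E, +0.001053 N).
Azimuth = atan2(-0.006087, +0.001053) = 279.8° ≈ 280°.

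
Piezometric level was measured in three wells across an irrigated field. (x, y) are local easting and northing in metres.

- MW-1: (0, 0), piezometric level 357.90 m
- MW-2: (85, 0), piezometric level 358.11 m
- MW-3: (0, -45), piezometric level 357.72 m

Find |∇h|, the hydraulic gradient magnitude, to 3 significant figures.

0.00470

∂h/∂x = (358.11 − 357.90) / (85 − 0) = +0.002471
∂h/∂y = (357.72 − 357.90) / (-45 − 0) = +0.004000
|∇h| = √(0.002471² + 0.004000²) = 0.004702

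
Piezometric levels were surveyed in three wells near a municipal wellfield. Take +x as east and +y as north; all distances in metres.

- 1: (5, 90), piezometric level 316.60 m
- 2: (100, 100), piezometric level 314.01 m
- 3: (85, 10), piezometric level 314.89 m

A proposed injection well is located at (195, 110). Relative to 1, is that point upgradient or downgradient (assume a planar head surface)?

downgradient

With h = a·x + b·y + c and 1 as origin, the differences give:
  95·a + 10·b = -2.59
  80·a + (-80)·b = -1.71
Eliminate b (×(-80) and ×10, subtract): -8400·a = 224.300 → a = ∂h/∂x = -0.02670
Back-substitute: b = ∂h/∂y = -0.005327.
Head at (195, 110) = 316.60 + (-0.02670)·(190) + (-0.005327)·(20) = 311.42 m.
That is lower than the 316.60 m at 1, so the point is downgradient.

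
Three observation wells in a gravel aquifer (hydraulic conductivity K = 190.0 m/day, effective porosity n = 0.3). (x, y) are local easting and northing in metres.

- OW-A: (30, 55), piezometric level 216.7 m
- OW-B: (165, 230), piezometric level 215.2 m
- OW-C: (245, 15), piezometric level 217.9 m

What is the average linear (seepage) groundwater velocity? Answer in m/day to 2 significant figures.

7.5 m/day

Differences from OW-A: to OW-B (Δx, Δy, Δh) = (135, 175, -1.5); to OW-C = (215, -40, +1.2).
Solve a·Δx + b·Δy = Δh: det = 135·(-40) − 215·175 = -43025.
∂h/∂x = [(-1.5)·(-40) − (+1.2)·175] / -43025 = +0.003486
∂h/∂y = [135·(+1.2) − 215·(-1.5)] / -43025 = -0.01126
|∇h| = √(0.003486² + -0.01126²) = 0.01179
Seepage velocity v = K·i/n = 190.0 × 0.01179 / 0.3 = 7.467 m/day.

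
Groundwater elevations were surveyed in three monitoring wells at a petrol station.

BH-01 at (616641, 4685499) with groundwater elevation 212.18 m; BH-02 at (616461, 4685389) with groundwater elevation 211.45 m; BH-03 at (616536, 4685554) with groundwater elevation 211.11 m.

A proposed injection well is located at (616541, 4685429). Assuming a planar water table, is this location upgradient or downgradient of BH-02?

Differences from BH-01: to BH-02 (Δx, Δy, Δh) = (-180, -110, -0.73); to BH-03 = (-105, 55, -1.07).
Determinant of the coordinate differences = (-180)·55 − (-105)·(-110) = -21450.
∂h/∂x = [(-0.73)·55 − (-1.07)·(-110)] / -21450 = +0.007359
∂h/∂y = [(-180)·(-1.07) − (-105)·(-0.73)] / -21450 = -0.005406
Head at (616541, 4685429) = 212.18 + (+0.007359)·(-100) + (-0.005406)·(-70) = 211.82 m.
That is higher than the 211.45 m at BH-02, so the point is upgradient.

upgradient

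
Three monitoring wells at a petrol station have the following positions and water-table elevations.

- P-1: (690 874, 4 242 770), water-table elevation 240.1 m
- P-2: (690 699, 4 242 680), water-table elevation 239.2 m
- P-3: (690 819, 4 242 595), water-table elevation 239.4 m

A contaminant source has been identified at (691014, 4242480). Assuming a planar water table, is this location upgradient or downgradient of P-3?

upgradient

Three-point gradient (reference P-1): Δ to P-2 = (-175, -90, -0.9), Δ to P-3 = (-55, -175, -0.7).
∂h/∂x = +0.003681, ∂h/∂y = +0.002843 (det = 25675).
Head at (691014, 4242480) = 240.1 + (+0.003681)·(140) + (+0.002843)·(-290) = 239.79 m.
That is higher than the 239.4 m at P-3, so the point is upgradient.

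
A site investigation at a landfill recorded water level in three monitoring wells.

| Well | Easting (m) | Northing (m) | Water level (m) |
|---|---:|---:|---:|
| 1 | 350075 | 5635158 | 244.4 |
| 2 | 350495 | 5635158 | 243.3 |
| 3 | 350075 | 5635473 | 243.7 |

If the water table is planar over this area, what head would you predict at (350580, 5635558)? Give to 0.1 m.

242.2 m

∂h/∂x = (243.3 − 244.4) / (350495 − 350075) = -0.002619
∂h/∂y = (243.7 − 244.4) / (5635473 − 5635158) = -0.002222
h(350580, 5635558) = 244.4 + (-0.002619)·(505) + (-0.002222)·(400) = 244.4 -1.323 -0.889 = 242.188 m.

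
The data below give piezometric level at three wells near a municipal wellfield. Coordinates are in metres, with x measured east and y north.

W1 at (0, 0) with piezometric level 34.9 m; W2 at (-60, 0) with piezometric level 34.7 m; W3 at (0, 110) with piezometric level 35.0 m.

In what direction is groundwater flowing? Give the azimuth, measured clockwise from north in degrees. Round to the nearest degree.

255°

∂h/∂x = (34.7 − 34.9) / (-60 − 0) = +0.003333
∂h/∂y = (35.0 − 34.9) / (110 − 0) = +0.0009091
Flow direction (−∇h) has components (-0.003333 E, -0.0009091 N).
Azimuth = atan2(E, N) = atan2(-0.003333, -0.0009091) = 254.7° ≈ 255°.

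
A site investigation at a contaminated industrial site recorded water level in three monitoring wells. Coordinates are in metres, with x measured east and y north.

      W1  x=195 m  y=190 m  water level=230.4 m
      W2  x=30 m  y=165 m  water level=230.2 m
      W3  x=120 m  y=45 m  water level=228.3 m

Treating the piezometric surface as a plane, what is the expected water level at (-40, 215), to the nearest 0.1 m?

With h = a·x + b·y + c and W1 as origin, the differences give:
  (-165)·a + (-25)·b = -0.2
  (-75)·a + (-145)·b = -2.1
Eliminate b (×(-145) and ×(-25), subtract): 22050·a = -23.50 → a = ∂h/∂x = -0.001066
Back-substitute: b = ∂h/∂y = +0.01503.
h(-40, 215) = 230.4 + (-0.001066)·(-235) + (+0.01503)·(25) = 230.4 +0.250 +0.376 = 231.026 m.

231.0 m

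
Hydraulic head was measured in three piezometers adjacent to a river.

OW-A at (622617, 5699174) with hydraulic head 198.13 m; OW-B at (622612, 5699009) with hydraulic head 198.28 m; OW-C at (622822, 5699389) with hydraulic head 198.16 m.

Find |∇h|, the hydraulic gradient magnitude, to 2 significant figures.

Differences from OW-A: to OW-B (Δx, Δy, Δh) = (-5, -165, +0.15); to OW-C = (205, 215, +0.03).
Solve a·Δx + b·Δy = Δh: det = (-5)·215 − 205·(-165) = 32750.
∂h/∂x = [(+0.15)·215 − (+0.03)·(-165)] / 32750 = +0.001136
∂h/∂y = [(-5)·(+0.03) − 205·(+0.15)] / 32750 = -0.0009435
|∇h| = √(0.001136² + -0.0009435²) = 0.001477

0.0015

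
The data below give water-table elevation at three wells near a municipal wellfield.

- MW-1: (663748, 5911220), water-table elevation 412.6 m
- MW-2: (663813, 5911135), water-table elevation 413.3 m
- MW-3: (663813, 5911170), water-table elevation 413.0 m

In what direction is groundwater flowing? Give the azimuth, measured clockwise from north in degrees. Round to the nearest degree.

Taking MW-1 as reference: MW-2−MW-1 = (65, -85, +0.7); MW-3−MW-1 = (65, -50, +0.4).
Determinant of the coordinate differences = 65·(-50) − 65·(-85) = 2275.
∂h/∂x = [(+0.7)·(-50) − (+0.4)·(-85)] / 2275 = -0.0004396
∂h/∂y = [65·(+0.4) − 65·(+0.7)] / 2275 = -0.008571
Flow direction (−∇h) has components (+0.0004396 E, +0.008571 N).
Azimuth = atan2(E, N) = atan2(+0.0004396, +0.008571) = 2.9° ≈ 003°.

003°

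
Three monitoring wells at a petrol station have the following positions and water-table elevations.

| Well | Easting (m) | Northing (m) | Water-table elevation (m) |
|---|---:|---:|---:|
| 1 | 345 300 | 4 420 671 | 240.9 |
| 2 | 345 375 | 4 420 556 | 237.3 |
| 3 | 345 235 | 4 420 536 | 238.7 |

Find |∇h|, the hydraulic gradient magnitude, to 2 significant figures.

0.026

Taking 1 as reference: 2−1 = (75, -115, -3.6); 3−1 = (-65, -135, -2.2).
Determinant of the coordinate differences = 75·(-135) − (-65)·(-115) = -17600.
∂h/∂x = [(-3.6)·(-135) − (-2.2)·(-115)] / -17600 = -0.01324
∂h/∂y = [75·(-2.2) − (-65)·(-3.6)] / -17600 = +0.02267
|∇h| = √(-0.01324² + 0.02267²) = 0.02625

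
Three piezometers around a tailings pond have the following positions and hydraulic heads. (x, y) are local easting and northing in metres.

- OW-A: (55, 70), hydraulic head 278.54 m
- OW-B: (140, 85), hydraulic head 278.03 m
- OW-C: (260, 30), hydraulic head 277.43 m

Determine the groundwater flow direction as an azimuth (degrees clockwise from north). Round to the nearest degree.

075°

Taking OW-A as reference: OW-B−OW-A = (85, 15, -0.51); OW-C−OW-A = (205, -40, -1.11).
Solve a·Δx + b·Δy = Δh: det = 85·(-40) − 205·15 = -6475.
∂h/∂x = [(-0.51)·(-40) − (-1.11)·15] / -6475 = -0.005722
∂h/∂y = [85·(-1.11) − 205·(-0.51)] / -6475 = -0.001575
Flow direction (−∇h) has components (+0.005722 E, +0.001575 N).
Azimuth = atan2(E, N) = atan2(+0.005722, +0.001575) = 74.6° ≈ 075°.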